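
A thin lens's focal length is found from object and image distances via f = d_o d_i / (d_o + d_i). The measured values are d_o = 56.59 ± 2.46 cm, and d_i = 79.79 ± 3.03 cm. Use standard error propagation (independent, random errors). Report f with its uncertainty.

33.11 ± 0.991 cm

∂f/∂d_o = (d_i/(d_o+d_i))² = 0.342;  ∂f/∂d_i = (d_o/(d_o+d_i))² = 0.172
δf = √((∂f/∂d_o · δd_o)² + (∂f/∂d_i · δd_i)²) = √(0.709 + 0.272) = 0.991 cm
f = 33.11 cm.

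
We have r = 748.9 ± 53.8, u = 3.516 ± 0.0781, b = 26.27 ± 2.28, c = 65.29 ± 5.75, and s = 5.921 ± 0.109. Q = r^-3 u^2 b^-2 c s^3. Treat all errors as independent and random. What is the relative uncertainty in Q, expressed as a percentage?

Since Q is a product/quotient, work with relative uncertainties:
  (-3·δr/r)² = (-3×0.0718)² = 0.0464;  (2·δu/u)² = (2×0.0222)² = 0.00197;  (-2·δb/b)² = (-2×0.0868)² = 0.0301;  (1·δc/c)² = (1×0.0881)² = 0.00776;  (3·δs/s)² = (3×0.0184)² = 0.00305
δQ/Q = √(0.0894) = 0.299

29.9%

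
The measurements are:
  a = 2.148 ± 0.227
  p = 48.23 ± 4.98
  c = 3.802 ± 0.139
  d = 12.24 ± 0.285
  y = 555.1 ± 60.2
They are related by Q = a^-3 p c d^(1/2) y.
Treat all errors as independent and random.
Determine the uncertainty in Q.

Each factor contributes (exponent × relative error)² to (δQ/Q)²:
  (-3·δa/a)² = (-3×0.106)² = 0.101;  (1·δp/p)² = (1×0.103)² = 0.0107;  (1·δc/c)² = (1×0.0366)² = 0.00134;  (½·δd/d)² = (0.5×0.0233)² = 0.000136;  (1·δy/y)² = (1×0.108)² = 0.0118
δQ/Q = √(0.124) = 0.353
Q = 35930, so δQ = 0.353 × 35930 = 12700.

12700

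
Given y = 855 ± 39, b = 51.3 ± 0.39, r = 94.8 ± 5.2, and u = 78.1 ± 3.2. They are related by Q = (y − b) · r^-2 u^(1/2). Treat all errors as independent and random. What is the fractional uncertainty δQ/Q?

0.122

Let w = y − b = 804. δw = √(δy² + δb²) = √(1520 + 0.152) = 39.0, so δw/w = 0.0485.
Q is then a monomial in w, r, u:
δQ/Q = √((δw/w)² + (-2·δr/r)² + (½·δu/u)²) = √(0.00235 + 0.0120 + 0.000420) = 0.122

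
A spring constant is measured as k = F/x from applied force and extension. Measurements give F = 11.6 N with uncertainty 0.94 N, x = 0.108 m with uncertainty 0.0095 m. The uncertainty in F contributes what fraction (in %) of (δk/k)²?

(δk/k)² = (1·δF/F)² + (-1·δx/x)²
  F term: (1×0.0810)² = 0.00657
  x term: (-1×0.0880)² = 0.00774
Total = 0.0143. Share from F = 0.00657/0.0143 = 0.459.

45.9%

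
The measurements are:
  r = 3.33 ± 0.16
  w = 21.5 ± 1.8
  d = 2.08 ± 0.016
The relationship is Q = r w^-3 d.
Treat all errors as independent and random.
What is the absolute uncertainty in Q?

0.000178

For a monomial Q ∝ r, w^-3, d, fractional errors add in quadrature:
  (1·δr/r)² = (1×0.0480)² = 0.00231;  (-3·δw/w)² = (-3×0.0837)² = 0.0631;  (1·δd/d)² = (1×0.00769)² = 5.92e-05
δQ/Q = √(0.0655) = 0.256
Q = 0.000697, so δQ = 0.256 × 0.000697 = 0.000178.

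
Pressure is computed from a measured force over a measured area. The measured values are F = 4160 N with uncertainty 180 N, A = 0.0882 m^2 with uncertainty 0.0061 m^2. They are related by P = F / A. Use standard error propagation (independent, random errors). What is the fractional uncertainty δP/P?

Products/powers → add relative errors in quadrature, weighted by exponent:
  (1·δF/F)² = (1×0.0433)² = 0.00187;  (-1·δA/A)² = (-1×0.0692)² = 0.00478
δP/P = √(0.00666) = 0.0816

0.0816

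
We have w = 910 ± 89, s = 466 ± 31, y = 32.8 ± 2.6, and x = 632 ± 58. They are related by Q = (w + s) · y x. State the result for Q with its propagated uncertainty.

Let u = w + s = 1380. δu = √(δw² + δs²) = √(7920 + 961) = 94.2, so δu/u = 0.0685.
Q is then a monomial in u, y, x:
δQ/Q = √((δu/u)² + (1·δy/y)² + (1·δx/x)²) = √(0.00469 + 0.00628 + 0.00842) = 0.139
Q = 2.85e+07, so δQ = 0.139 × 2.85e+07 = 3.97e+06.

(2.85 ± 0.397) × 10^7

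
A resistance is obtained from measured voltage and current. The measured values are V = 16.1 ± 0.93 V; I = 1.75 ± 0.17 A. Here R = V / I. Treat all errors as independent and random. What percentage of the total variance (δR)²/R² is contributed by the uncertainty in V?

26.1%

(δR/R)² = (1·δV/V)² + (-1·δI/I)²
  V term: (1×0.0578)² = 0.00334
  I term: (-1×0.0971)² = 0.00944
Total = 0.0128. Share from V = 0.00334/0.0128 = 0.261.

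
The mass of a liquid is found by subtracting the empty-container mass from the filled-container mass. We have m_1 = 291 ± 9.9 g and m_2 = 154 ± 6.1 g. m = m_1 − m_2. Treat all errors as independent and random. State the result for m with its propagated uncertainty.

For a sum/difference, combine absolute errors in quadrature:
  (δm_1)² = 98.0;  (δm_2)² = 37.2
δm = √(135) = 11.6 g
m = 137 g.

137 ± 11.6 g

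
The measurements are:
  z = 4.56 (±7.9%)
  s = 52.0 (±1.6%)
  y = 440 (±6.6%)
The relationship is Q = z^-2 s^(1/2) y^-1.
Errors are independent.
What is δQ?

0.000135

Q is a product of powers, so relative uncertainties combine in quadrature:
  (-2·δz/z)² = (-2×0.0790)² = 0.0250;  (½·δs/s)² = (0.5×0.0160)² = 6.4e-05;  (-1·δy/y)² = (-1×0.0660)² = 0.00436
δQ/Q = √(0.0294) = 0.171
Q = 0.000788, so δQ = 0.171 × 0.000788 = 0.000135.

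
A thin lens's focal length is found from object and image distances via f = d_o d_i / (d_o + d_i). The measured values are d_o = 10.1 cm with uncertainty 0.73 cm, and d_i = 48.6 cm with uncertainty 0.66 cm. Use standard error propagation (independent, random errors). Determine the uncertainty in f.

0.501 cm

∂f/∂d_o = (d_i/(d_o+d_i))² = 0.685;  ∂f/∂d_i = (d_o/(d_o+d_i))² = 0.0296
δf = √((∂f/∂d_o · δd_o)² + (∂f/∂d_i · δd_i)²) = √(0.250 + 0.000382) = 0.501 cm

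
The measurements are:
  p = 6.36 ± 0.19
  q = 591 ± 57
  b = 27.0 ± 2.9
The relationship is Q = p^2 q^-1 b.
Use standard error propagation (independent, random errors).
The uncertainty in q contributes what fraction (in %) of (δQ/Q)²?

(δQ/Q)² = (2·δp/p)² + (-1·δq/q)² + (1·δb/b)²
  p term: (2×0.0299)² = 0.00357
  q term: (-1×0.0964)² = 0.00930
  b term: (1×0.107)² = 0.0115
Total = 0.0244. Share from q = 0.00930/0.0244 = 0.381.

38.1%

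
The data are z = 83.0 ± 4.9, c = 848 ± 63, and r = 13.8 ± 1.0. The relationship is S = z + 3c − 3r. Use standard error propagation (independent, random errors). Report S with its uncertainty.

2590 ± 189

S is a linear combination, so absolute uncertainties add in quadrature:
  (δz)² = 24.0;  (3·δc)² = 35700;  (3·δr)² = 9.00
δS = √(35800) = 189
S = 2590.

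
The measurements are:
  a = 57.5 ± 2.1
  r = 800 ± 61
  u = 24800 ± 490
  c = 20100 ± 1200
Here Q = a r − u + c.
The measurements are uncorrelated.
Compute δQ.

Let p = a·r = 46000. δp/p = √((1·δa/a)² + (1·δr/r)²) = √(0.00133 + 0.00581) = 0.0845, so δp = 3890.
Q = p − u + c: δQ = √(δp² + δu² + δc²) = √(1.51e+07 + 2.4e+05 + 1.44e+06) = 4100

4100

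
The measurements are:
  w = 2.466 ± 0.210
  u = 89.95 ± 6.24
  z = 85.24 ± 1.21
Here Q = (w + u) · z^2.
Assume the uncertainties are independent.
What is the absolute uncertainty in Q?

49200

Let h = w + u = 92.42. δh = √(δw² + δu²) = √(0.0441 + 38.9) = 6.24, so δh/h = 0.0676.
Q is then a monomial in h, z:
δQ/Q = √((δh/h)² + (2·δz/z)²) = √(0.00456 + 0.000806) = 0.0733
Q = 671500, so δQ = 0.0733 × 671500 = 49200.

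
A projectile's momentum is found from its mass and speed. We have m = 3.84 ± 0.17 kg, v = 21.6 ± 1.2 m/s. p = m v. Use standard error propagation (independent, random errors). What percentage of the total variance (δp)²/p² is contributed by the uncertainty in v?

61.2%

(δp/p)² = (1·δm/m)² + (1·δv/v)²
  m term: (1×0.0443)² = 0.00196
  v term: (1×0.0556)² = 0.00309
Total = 0.00505. Share from v = 0.00309/0.00505 = 0.612.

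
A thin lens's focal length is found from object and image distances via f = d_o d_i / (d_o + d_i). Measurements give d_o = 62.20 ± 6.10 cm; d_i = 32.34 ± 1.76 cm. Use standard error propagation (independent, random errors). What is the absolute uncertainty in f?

1.04 cm

∂f/∂d_o = (d_i/(d_o+d_i))² = 0.117;  ∂f/∂d_i = (d_o/(d_o+d_i))² = 0.433
δf = √((∂f/∂d_o · δd_o)² + (∂f/∂d_i · δd_i)²) = √(0.510 + 0.580) = 1.04 cm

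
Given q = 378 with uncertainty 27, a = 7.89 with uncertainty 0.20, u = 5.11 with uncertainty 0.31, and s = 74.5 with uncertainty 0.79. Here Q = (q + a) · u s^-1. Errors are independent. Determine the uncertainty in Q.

Let w = q + a = 386. δw = √(δq² + δa²) = √(729 + 0.0400) = 27.0, so δw/w = 0.0700.
Q is then a monomial in w, u, s:
δQ/Q = √((δw/w)² + (1·δu/u)² + (-1·δs/s)²) = √(0.00490 + 0.00368 + 0.000112) = 0.0932
Q = 26.5, so δQ = 0.0932 × 26.5 = 2.47.

2.47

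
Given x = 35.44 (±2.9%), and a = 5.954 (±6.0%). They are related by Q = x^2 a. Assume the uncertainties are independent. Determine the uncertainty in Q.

For a monomial Q ∝ x^2, a, fractional errors add in quadrature:
  (2·δx/x)² = (2×0.0290)² = 0.00336;  (1·δa/a)² = (1×0.0600)² = 0.00360
δQ/Q = √(0.00696) = 0.0835
Q = 7478, so δQ = 0.0835 × 7478 = 624.

624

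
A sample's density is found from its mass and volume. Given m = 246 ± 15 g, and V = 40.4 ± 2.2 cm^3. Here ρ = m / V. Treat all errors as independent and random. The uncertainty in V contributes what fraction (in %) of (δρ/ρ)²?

44.4%

(δρ/ρ)² = (1·δm/m)² + (-1·δV/V)²
  m term: (1×0.0610)² = 0.00372
  V term: (-1×0.0545)² = 0.00297
Total = 0.00668. Share from V = 0.00297/0.00668 = 0.444.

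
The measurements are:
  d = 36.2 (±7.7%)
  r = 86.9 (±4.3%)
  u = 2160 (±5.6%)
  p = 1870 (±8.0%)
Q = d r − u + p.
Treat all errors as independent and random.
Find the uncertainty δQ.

Let w = d·r = 3150. δw/w = √((1·δd/d)² + (1·δr/r)²) = √(0.00593 + 0.00185) = 0.0882, so δw = 277.
Q = w − u + p: δQ = √(δw² + δu² + δp²) = √(77000 + 14600 + 22400) = 338

338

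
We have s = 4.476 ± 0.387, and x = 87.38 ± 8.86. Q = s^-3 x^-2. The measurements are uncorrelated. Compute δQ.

4.81e-07

For a monomial Q ∝ s^-3, x^-2, fractional errors add in quadrature:
  (-3·δs/s)² = (-3×0.0865)² = 0.0673;  (-2·δx/x)² = (-2×0.101)² = 0.0411
δQ/Q = √(0.108) = 0.329
Q = 1.461e-06, so δQ = 0.329 × 1.461e-06 = 4.81e-07.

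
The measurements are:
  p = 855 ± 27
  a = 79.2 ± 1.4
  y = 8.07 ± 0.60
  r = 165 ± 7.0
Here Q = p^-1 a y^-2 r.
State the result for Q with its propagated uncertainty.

Products/powers → add relative errors in quadrature, weighted by exponent:
  (-1·δp/p)² = (-1×0.0316)² = 0.000997;  (1·δa/a)² = (1×0.0177)² = 0.000312;  (-2·δy/y)² = (-2×0.0743)² = 0.0221;  (1·δr/r)² = (1×0.0424)² = 0.00180
δQ/Q = √(0.0252) = 0.159
Q = 0.235, so δQ = 0.159 × 0.235 = 0.0373.

0.235 ± 0.0373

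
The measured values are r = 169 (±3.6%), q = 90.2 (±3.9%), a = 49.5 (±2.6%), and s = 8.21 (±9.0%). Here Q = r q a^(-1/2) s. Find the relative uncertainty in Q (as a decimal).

0.105

Relative error in a monomial: (δQ/Q)² = Σ (nᵢ · δxᵢ/xᵢ)².
  (1·δr/r)² = (1×0.0360)² = 0.00130;  (1·δq/q)² = (1×0.0390)² = 0.00152;  (−½·δa/a)² = (-0.5×0.0260)² = 0.000169;  (1·δs/s)² = (1×0.0900)² = 0.00810
δQ/Q = √(0.0111) = 0.105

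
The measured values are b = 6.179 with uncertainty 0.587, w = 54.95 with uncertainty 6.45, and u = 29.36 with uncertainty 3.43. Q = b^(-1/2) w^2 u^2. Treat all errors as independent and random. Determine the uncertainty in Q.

Products/powers → add relative errors in quadrature, weighted by exponent:
  (−½·δb/b)² = (-0.5×0.0950)² = 0.00226;  (2·δw/w)² = (2×0.117)² = 0.0551;  (2·δu/u)² = (2×0.117)² = 0.0546
δQ/Q = √(0.112) = 0.335
Q = 1.047e+06, so δQ = 0.335 × 1.047e+06 = 3.5e+05.

3.5e+05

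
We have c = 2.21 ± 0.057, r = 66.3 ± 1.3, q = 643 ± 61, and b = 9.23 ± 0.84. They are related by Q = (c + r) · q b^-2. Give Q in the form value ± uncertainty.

Let u = c + r = 68.5. δu = √(δc² + δr²) = √(0.00325 + 1.69) = 1.30, so δu/u = 0.0190.
Q is then a monomial in u, q, b:
δQ/Q = √((δu/u)² + (1·δq/q)² + (-2·δb/b)²) = √(0.000361 + 0.00900 + 0.0331) = 0.206
Q = 517, so δQ = 0.206 × 517 = 107.

517 ± 107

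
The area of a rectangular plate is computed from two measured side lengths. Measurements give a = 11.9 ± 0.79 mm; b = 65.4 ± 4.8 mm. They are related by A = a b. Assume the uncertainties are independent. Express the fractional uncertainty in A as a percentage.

A is a product of powers, so relative uncertainties combine in quadrature:
  (1·δa/a)² = (1×0.0664)² = 0.00441;  (1·δb/b)² = (1×0.0734)² = 0.00539
δA/A = √(0.00979) = 0.0990

9.90%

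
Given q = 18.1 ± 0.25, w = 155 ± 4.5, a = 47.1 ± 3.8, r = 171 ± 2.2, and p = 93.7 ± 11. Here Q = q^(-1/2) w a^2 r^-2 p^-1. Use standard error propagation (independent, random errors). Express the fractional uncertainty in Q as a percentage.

20.3%

Since Q is a product/quotient, work with relative uncertainties:
  (−½·δq/q)² = (-0.5×0.0138)² = 4.77e-05;  (1·δw/w)² = (1×0.0290)² = 0.000843;  (2·δa/a)² = (2×0.0807)² = 0.0260;  (-2·δr/r)² = (-2×0.0129)² = 0.000662;  (-1·δp/p)² = (-1×0.117)² = 0.0138
δQ/Q = √(0.0414) = 0.203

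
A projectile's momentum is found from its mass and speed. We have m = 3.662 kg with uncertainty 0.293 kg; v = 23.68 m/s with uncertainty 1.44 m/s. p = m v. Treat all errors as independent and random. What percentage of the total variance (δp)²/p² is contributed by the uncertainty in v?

(δp/p)² = (1·δm/m)² + (1·δv/v)²
  m term: (1×0.0800)² = 0.00640
  v term: (1×0.0608)² = 0.00370
Total = 0.0101. Share from v = 0.00370/0.0101 = 0.366.

36.6%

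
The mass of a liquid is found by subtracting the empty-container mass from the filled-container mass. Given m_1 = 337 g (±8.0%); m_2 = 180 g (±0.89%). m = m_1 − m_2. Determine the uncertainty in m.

Sums and differences: (δm)² = Σ (cᵢ δxᵢ)².
  (δm_1)² = 727;  (δm_2)² = 2.57
δm = √(729) = 27.0 g

27.0 g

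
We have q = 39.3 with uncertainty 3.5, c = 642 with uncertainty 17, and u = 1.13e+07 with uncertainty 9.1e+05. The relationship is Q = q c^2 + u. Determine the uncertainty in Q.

Let p = q·c^2 = 1.62e+07. δp/p = √((1·δq/q)² + (2·δc/c)²) = √(0.00793 + 0.00280) = 0.104, so δp = 1.68e+06.
Q = p + u: δQ = √(δp² + δu²) = √(2.82e+12 + 8.28e+11) = 1.91e+06

1.91e+06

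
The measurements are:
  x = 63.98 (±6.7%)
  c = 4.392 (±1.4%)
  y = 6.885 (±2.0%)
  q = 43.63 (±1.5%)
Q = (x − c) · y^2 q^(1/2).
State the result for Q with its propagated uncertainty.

Let u = x − c = 59.59. δu = √(δx² + δc²) = √(18.4 + 0.00378) = 4.29, so δu/u = 0.0719.
Q is then a monomial in u, y, q:
δQ/Q = √((δu/u)² + (2·δy/y)² + (½·δq/q)²) = √(0.00518 + 0.00160 + 5.62e-05) = 0.0827
Q = 18660, so δQ = 0.0827 × 18660 = 1540.

18660 ± 1540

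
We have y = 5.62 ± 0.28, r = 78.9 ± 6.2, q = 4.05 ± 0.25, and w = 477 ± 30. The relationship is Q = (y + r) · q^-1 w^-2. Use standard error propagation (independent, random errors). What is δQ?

1.45e-05

Let u = y + r = 84.5. δu = √(δy² + δr²) = √(0.0784 + 38.4) = 6.21, so δu/u = 0.0734.
Q is then a monomial in u, q, w:
δQ/Q = √((δu/u)² + (-1·δq/q)² + (-2·δw/w)²) = √(0.00539 + 0.00381 + 0.0158) = 0.158
Q = 9.17e-05, so δQ = 0.158 × 9.17e-05 = 1.45e-05.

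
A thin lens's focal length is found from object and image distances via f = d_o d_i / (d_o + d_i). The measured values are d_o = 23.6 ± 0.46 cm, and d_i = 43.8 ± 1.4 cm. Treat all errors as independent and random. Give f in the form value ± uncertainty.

∂f/∂d_o = (d_i/(d_o+d_i))² = 0.422;  ∂f/∂d_i = (d_o/(d_o+d_i))² = 0.123
δf = √((∂f/∂d_o · δd_o)² + (∂f/∂d_i · δd_i)²) = √(0.0377 + 0.0295) = 0.259 cm
f = 15.3 cm.

15.3 ± 0.259 cm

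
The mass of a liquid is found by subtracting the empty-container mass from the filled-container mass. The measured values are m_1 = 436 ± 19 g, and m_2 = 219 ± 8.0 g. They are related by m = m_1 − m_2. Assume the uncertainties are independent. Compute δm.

Each term contributes (cᵢ δxᵢ)² to (δm)²:
  (δm_1)² = 361;  (δm_2)² = 64.0
δm = √(425) = 20.6 g

20.6 g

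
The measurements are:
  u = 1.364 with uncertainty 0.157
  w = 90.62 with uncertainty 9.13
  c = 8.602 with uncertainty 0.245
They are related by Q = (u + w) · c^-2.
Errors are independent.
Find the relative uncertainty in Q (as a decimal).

Let h = u + w = 91.98. δh = √(δu² + δw²) = √(0.0246 + 83.4) = 9.13, so δh/h = 0.0993.
Q is then a monomial in h, c:
δQ/Q = √((δh/h)² + (-2·δc/c)²) = √(0.00985 + 0.00324) = 0.114

0.114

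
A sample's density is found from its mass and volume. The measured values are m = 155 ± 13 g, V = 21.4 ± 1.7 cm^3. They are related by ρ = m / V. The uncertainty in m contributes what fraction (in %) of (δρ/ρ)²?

(δρ/ρ)² = (1·δm/m)² + (-1·δV/V)²
  m term: (1×0.0839)² = 0.00703
  V term: (-1×0.0794)² = 0.00631
Total = 0.0133. Share from m = 0.00703/0.0133 = 0.527.

52.7%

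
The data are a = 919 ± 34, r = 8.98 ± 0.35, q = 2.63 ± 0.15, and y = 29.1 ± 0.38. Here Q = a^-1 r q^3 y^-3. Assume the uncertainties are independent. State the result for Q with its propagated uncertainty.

(7.21 ± 1.32) × 10^-6

Since Q is a product/quotient, work with relative uncertainties:
  (-1·δa/a)² = (-1×0.0370)² = 0.00137;  (1·δr/r)² = (1×0.0390)² = 0.00152;  (3·δq/q)² = (3×0.0570)² = 0.0293;  (-3·δy/y)² = (-3×0.0131)² = 0.00153
δQ/Q = √(0.0337) = 0.184
Q = 7.21e-06, so δQ = 0.184 × 7.21e-06 = 1.32e-06.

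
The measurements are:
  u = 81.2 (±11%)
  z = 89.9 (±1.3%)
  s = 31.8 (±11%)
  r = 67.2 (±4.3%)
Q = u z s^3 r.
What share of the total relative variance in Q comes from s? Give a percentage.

88.5%

(δQ/Q)² = (1·δu/u)² + (1·δz/z)² + (3·δs/s)² + (1·δr/r)²
  u term: (1×0.110)² = 0.0121
  z term: (1×0.0130)² = 0.000169
  s term: (3×0.110)² = 0.109
  r term: (1×0.0430)² = 0.00185
Total = 0.123. Share from s = 0.109/0.123 = 0.885.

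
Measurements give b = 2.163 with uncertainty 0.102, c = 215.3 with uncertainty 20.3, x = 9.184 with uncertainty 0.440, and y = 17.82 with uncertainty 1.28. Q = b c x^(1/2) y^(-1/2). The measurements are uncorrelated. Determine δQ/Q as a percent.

For a monomial Q ∝ b, c, x^(1/2), y^(-1/2), fractional errors add in quadrature:
  (1·δb/b)² = (1×0.0472)² = 0.00222;  (1·δc/c)² = (1×0.0943)² = 0.00889;  (½·δx/x)² = (0.5×0.0479)² = 0.000574;  (−½·δy/y)² = (-0.5×0.0718)² = 0.00129
δQ/Q = √(0.0130) = 0.114

11.4%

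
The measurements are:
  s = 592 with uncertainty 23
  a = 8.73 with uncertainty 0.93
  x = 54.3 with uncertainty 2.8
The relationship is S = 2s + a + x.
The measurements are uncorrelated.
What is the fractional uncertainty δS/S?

Sums and differences: (δS)² = Σ (cᵢ δxᵢ)².
  (2·δs)² = 2120;  (δa)² = 0.865;  (δx)² = 7.84
δS = √(2120) = 46.1
S = 1250, so δS/S = 46.1/1250 = 0.0370.

0.0370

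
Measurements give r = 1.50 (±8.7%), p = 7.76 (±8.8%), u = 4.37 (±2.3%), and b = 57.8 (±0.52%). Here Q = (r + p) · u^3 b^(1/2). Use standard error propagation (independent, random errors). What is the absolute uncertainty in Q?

599

Let w = r + p = 9.26. δw = √(δr² + δp²) = √(0.0170 + 0.466) = 0.695, so δw/w = 0.0751.
Q is then a monomial in w, u, b:
δQ/Q = √((δw/w)² + (3·δu/u)² + (½·δb/b)²) = √(0.00564 + 0.00476 + 6.76e-06) = 0.102
Q = 5880, so δQ = 0.102 × 5880 = 599.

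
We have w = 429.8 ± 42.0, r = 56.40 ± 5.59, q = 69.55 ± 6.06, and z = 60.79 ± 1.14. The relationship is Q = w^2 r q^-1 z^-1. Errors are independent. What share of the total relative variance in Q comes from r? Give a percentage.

(δQ/Q)² = (2·δw/w)² + (1·δr/r)² + (-1·δq/q)² + (-1·δz/z)²
  w term: (2×0.0977)² = 0.0382
  r term: (1×0.0991)² = 0.00982
  q term: (-1×0.0871)² = 0.00759
  z term: (-1×0.0188)² = 0.000352
Total = 0.0560. Share from r = 0.00982/0.0560 = 0.176.

17.6%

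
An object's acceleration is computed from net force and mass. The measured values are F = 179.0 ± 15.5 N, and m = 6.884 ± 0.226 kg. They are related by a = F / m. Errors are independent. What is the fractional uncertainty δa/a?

0.0926

a is a product of powers, so relative uncertainties combine in quadrature:
  (1·δF/F)² = (1×0.0866)² = 0.00750;  (-1·δm/m)² = (-1×0.0328)² = 0.00108
δa/a = √(0.00858) = 0.0926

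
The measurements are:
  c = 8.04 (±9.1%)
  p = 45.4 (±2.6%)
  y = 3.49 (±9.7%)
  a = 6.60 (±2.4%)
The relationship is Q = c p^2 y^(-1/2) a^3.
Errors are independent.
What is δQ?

Q is a product of powers, so relative uncertainties combine in quadrature:
  (1·δc/c)² = (1×0.0910)² = 0.00828;  (2·δp/p)² = (2×0.0260)² = 0.00270;  (−½·δy/y)² = (-0.5×0.0970)² = 0.00235;  (3·δa/a)² = (3×0.0240)² = 0.00518
δQ/Q = √(0.0185) = 0.136
Q = 2.55e+06, so δQ = 0.136 × 2.55e+06 = 3.47e+05.

3.47e+05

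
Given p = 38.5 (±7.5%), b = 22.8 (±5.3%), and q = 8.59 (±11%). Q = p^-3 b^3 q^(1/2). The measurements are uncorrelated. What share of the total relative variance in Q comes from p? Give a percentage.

64.1%

(δQ/Q)² = (-3·δp/p)² + (3·δb/b)² + (½·δq/q)²
  p term: (-3×0.0750)² = 0.0506
  b term: (3×0.0530)² = 0.0253
  q term: (0.5×0.110)² = 0.00302
Total = 0.0789. Share from p = 0.0506/0.0789 = 0.641.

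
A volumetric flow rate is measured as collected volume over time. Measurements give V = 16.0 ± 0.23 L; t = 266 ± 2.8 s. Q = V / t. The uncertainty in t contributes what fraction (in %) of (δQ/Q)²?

34.9%

(δQ/Q)² = (1·δV/V)² + (-1·δt/t)²
  V term: (1×0.0144)² = 0.000207
  t term: (-1×0.0105)² = 0.000111
Total = 0.000317. Share from t = 0.000111/0.000317 = 0.349.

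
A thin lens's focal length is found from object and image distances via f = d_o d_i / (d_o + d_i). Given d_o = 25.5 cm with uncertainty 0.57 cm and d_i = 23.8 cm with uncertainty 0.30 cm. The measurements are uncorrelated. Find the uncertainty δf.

0.155 cm

∂f/∂d_o = (d_i/(d_o+d_i))² = 0.233;  ∂f/∂d_i = (d_o/(d_o+d_i))² = 0.268
δf = √((∂f/∂d_o · δd_o)² + (∂f/∂d_i · δd_i)²) = √(0.0176 + 0.00644) = 0.155 cm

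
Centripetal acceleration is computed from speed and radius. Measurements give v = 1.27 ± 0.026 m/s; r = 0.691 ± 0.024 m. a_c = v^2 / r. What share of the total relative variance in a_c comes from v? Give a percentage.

(δa_c/a_c)² = (2·δv/v)² + (-1·δr/r)²
  v term: (2×0.0205)² = 0.00168
  r term: (-1×0.0347)² = 0.00121
Total = 0.00288. Share from v = 0.00168/0.00288 = 0.582.

58.2%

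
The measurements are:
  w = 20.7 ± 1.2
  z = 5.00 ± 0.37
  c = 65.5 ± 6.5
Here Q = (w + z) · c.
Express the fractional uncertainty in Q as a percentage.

11.1%

Let u = w + z = 25.7. δu = √(δw² + δz²) = √(1.44 + 0.137) = 1.26, so δu/u = 0.0489.
Q is then a monomial in u, c:
δQ/Q = √((δu/u)² + (1·δc/c)²) = √(0.00239 + 0.00985) = 0.111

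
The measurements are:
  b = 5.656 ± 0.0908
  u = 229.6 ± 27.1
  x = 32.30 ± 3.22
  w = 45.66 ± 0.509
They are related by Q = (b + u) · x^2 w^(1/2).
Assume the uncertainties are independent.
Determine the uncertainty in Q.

3.82e+05

Let h = b + u = 235.3. δh = √(δb² + δu²) = √(0.00824 + 734) = 27.1, so δh/h = 0.115.
Q is then a monomial in h, x, w:
δQ/Q = √((δh/h)² + (2·δx/x)² + (½·δw/w)²) = √(0.0133 + 0.0398 + 3.11e-05) = 0.230
Q = 1.658e+06, so δQ = 0.230 × 1.658e+06 = 3.82e+05.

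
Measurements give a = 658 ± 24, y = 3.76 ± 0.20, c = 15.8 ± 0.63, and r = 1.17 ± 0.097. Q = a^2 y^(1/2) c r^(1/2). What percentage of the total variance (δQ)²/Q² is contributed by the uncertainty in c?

(δQ/Q)² = (2·δa/a)² + (½·δy/y)² + (1·δc/c)² + (½·δr/r)²
  a term: (2×0.0365)² = 0.00532
  y term: (0.5×0.0532)² = 0.000707
  c term: (1×0.0399)² = 0.00159
  r term: (0.5×0.0829)² = 0.00172
Total = 0.00934. Share from c = 0.00159/0.00934 = 0.170.

17.0%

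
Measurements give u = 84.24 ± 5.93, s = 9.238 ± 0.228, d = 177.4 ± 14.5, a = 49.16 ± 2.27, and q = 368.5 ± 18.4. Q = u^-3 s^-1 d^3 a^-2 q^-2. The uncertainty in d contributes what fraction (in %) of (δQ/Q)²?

48.6%

(δQ/Q)² = (-3·δu/u)² + (-1·δs/s)² + (3·δd/d)² + (-2·δa/a)² + (-2·δq/q)²
  u term: (-3×0.0704)² = 0.0446
  s term: (-1×0.0247)² = 0.000609
  d term: (3×0.0817)² = 0.0601
  a term: (-2×0.0462)² = 0.00853
  q term: (-2×0.0499)² = 0.00997
Total = 0.124. Share from d = 0.0601/0.124 = 0.486.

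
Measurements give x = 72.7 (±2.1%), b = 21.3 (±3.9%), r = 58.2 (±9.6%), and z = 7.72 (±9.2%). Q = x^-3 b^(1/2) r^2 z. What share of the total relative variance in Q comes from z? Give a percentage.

(δQ/Q)² = (-3·δx/x)² + (½·δb/b)² + (2·δr/r)² + (1·δz/z)²
  x term: (-3×0.0210)² = 0.00397
  b term: (0.5×0.0390)² = 0.000380
  r term: (2×0.0960)² = 0.0369
  z term: (1×0.0920)² = 0.00846
Total = 0.0497. Share from z = 0.00846/0.0497 = 0.170.

17.0%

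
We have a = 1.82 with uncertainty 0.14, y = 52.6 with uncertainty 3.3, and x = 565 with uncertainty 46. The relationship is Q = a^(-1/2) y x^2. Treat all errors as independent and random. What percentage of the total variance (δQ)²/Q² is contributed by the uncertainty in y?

12.3%

(δQ/Q)² = (−½·δa/a)² + (1·δy/y)² + (2·δx/x)²
  a term: (-0.5×0.0769)² = 0.00148
  y term: (1×0.0627)² = 0.00394
  x term: (2×0.0814)² = 0.0265
Total = 0.0319. Share from y = 0.00394/0.0319 = 0.123.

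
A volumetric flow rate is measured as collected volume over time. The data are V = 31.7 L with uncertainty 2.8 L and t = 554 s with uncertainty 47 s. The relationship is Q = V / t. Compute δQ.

0.00701 L/s

For a monomial Q ∝ V, t^-1, fractional errors add in quadrature:
  (1·δV/V)² = (1×0.0883)² = 0.00780;  (-1·δt/t)² = (-1×0.0848)² = 0.00720
δQ/Q = √(0.0150) = 0.122
Q = 0.0572 L/s, so δQ = 0.122 × 0.0572 = 0.00701 L/s.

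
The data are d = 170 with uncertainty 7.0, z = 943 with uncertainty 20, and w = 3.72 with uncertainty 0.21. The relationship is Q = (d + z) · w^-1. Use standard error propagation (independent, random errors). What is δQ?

17.8

Let u = d + z = 1110. δu = √(δd² + δz²) = √(49.0 + 400) = 21.2, so δu/u = 0.0190.
Q is then a monomial in u, w:
δQ/Q = √((δu/u)² + (-1·δw/w)²) = √(0.000362 + 0.00319) = 0.0596
Q = 299, so δQ = 0.0596 × 299 = 17.8.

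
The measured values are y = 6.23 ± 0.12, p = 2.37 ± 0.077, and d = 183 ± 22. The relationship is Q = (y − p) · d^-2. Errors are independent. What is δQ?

2.8e-05

Let u = y − p = 3.86. δu = √(δy² + δp²) = √(0.0144 + 0.00593) = 0.143, so δu/u = 0.0369.
Q is then a monomial in u, d:
δQ/Q = √((δu/u)² + (-2·δd/d)²) = √(0.00136 + 0.0578) = 0.243
Q = 0.000115, so δQ = 0.243 × 0.000115 = 2.8e-05.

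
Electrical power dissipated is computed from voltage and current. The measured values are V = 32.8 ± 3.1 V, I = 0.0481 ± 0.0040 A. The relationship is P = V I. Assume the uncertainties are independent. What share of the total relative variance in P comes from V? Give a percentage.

56.4%

(δP/P)² = (1·δV/V)² + (1·δI/I)²
  V term: (1×0.0945)² = 0.00893
  I term: (1×0.0832)² = 0.00692
Total = 0.0158. Share from V = 0.00893/0.0158 = 0.564.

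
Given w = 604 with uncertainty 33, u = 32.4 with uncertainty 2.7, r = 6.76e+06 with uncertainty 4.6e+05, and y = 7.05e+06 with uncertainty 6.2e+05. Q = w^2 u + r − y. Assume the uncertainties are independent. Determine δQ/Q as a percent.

Let p = w^2·u = 1.18e+07. δp/p = √((2·δw/w)² + (1·δu/u)²) = √(0.0119 + 0.00694) = 0.137, so δp = 1.62e+06.
Q = p + r − y: δQ = √(δp² + δr² + δy²) = √(2.64e+12 + 2.12e+11 + 3.84e+11) = 1.8e+06
Q = 1.15e+07, so δQ/Q = 1.8e+06/1.15e+07 = 0.156.

15.6%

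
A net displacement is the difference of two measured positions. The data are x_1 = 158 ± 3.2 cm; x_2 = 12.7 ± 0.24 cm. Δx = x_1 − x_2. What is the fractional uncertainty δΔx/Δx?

0.0221

For a sum/difference, combine absolute errors in quadrature:
  (δx_1)² = 10.2;  (δx_2)² = 0.0576
δΔx = √(10.3) = 3.21 cm
Δx = 145 cm, so δΔx/Δx = 3.21/145 = 0.0221.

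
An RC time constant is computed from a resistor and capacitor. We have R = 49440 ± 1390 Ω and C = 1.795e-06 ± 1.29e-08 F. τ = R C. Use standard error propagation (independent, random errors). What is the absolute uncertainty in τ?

τ is a product of powers, so relative uncertainties combine in quadrature:
  (1·δR/R)² = (1×0.0281)² = 0.000790;  (1·δC/C)² = (1×0.00719)² = 5.16e-05
δτ/τ = √(0.000842) = 0.0290
τ = 0.08874 s, so δτ = 0.0290 × 0.08874 = 0.00258 s.

0.00258 s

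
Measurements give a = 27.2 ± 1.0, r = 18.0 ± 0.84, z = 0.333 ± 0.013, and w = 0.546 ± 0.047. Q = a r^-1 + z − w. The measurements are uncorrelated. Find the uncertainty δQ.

0.102

Let p = a·r^-1 = 1.51. δp/p = √((1·δa/a)² + (-1·δr/r)²) = √(0.00135 + 0.00218) = 0.0594, so δp = 0.0898.
Q = p + z − w: δQ = √(δp² + δz² + δw²) = √(0.00806 + 0.000169 + 0.00221) = 0.102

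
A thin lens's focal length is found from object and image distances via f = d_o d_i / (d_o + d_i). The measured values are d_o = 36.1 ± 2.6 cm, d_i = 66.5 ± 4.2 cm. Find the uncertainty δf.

1.21 cm

∂f/∂d_o = (d_i/(d_o+d_i))² = 0.420;  ∂f/∂d_i = (d_o/(d_o+d_i))² = 0.124
δf = √((∂f/∂d_o · δd_o)² + (∂f/∂d_i · δd_i)²) = √(1.19 + 0.270) = 1.21 cm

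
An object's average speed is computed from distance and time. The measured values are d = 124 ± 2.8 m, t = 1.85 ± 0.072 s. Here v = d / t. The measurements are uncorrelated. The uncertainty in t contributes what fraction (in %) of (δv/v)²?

74.8%

(δv/v)² = (1·δd/d)² + (-1·δt/t)²
  d term: (1×0.0226)² = 0.000510
  t term: (-1×0.0389)² = 0.00151
Total = 0.00202. Share from t = 0.00151/0.00202 = 0.748.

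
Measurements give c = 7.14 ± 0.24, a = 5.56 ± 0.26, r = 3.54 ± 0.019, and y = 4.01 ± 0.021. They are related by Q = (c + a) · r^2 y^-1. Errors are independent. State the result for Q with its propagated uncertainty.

Let u = c + a = 12.7. δu = √(δc² + δa²) = √(0.0576 + 0.0676) = 0.354, so δu/u = 0.0279.
Q is then a monomial in u, r, y:
δQ/Q = √((δu/u)² + (2·δr/r)² + (-1·δy/y)²) = √(0.000776 + 0.000115 + 2.74e-05) = 0.0303
Q = 39.7, so δQ = 0.0303 × 39.7 = 1.20.

39.7 ± 1.20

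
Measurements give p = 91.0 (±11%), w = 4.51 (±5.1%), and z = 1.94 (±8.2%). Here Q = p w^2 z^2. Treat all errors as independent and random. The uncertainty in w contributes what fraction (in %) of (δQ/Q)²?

(δQ/Q)² = (1·δp/p)² + (2·δw/w)² + (2·δz/z)²
  p term: (1×0.110)² = 0.0121
  w term: (2×0.0510)² = 0.0104
  z term: (2×0.0820)² = 0.0269
Total = 0.0494. Share from w = 0.0104/0.0494 = 0.211.

21.1%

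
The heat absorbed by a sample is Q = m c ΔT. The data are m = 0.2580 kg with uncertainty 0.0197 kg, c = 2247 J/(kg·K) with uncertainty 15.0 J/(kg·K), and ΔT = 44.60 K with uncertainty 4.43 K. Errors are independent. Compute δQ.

3240 J

Products/powers → add relative errors in quadrature, weighted by exponent:
  (1·δm/m)² = (1×0.0764)² = 0.00583;  (1·δc/c)² = (1×0.00668)² = 4.46e-05;  (1·δΔT/ΔT)² = (1×0.0993)² = 0.00987
δQ/Q = √(0.0157) = 0.125
Q = 25860 J, so δQ = 0.125 × 25860 = 3240 J.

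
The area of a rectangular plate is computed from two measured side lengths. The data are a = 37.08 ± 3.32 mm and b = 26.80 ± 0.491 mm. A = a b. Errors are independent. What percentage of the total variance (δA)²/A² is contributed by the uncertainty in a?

(δA/A)² = (1·δa/a)² + (1·δb/b)²
  a term: (1×0.0895)² = 0.00802
  b term: (1×0.0183)² = 0.000336
Total = 0.00835. Share from a = 0.00802/0.00835 = 0.960.

96.0%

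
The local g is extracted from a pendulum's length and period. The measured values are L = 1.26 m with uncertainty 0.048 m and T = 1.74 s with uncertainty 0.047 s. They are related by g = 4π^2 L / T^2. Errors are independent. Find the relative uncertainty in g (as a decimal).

0.0661

Products/powers → add relative errors in quadrature, weighted by exponent:
  (1·δL/L)² = (1×0.0381)² = 0.00145;  (-2·δT/T)² = (-2×0.0270)² = 0.00292
δg/g = √(0.00437) = 0.0661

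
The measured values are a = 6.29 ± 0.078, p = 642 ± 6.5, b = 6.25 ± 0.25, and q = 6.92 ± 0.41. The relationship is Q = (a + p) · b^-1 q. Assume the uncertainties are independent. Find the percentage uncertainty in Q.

Let u = a + p = 648. δu = √(δa² + δp²) = √(0.00608 + 42.2) = 6.50, so δu/u = 0.0100.
Q is then a monomial in u, b, q:
δQ/Q = √((δu/u)² + (-1·δb/b)² + (1·δq/q)²) = √(0.000101 + 0.00160 + 0.00351) = 0.0722

7.22%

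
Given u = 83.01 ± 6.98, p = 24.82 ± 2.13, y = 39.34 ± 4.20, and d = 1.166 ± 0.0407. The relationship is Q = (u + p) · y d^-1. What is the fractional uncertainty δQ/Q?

Let w = u + p = 107.8. δw = √(δu² + δp²) = √(48.7 + 4.54) = 7.30, so δw/w = 0.0677.
Q is then a monomial in w, y, d:
δQ/Q = √((δw/w)² + (1·δy/y)² + (-1·δd/d)²) = √(0.00458 + 0.0114 + 0.00122) = 0.131

0.131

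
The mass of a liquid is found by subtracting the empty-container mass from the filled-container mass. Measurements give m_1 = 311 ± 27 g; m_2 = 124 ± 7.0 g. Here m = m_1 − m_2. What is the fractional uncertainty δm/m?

Each term contributes (cᵢ δxᵢ)² to (δm)²:
  (δm_1)² = 729;  (δm_2)² = 49.0
δm = √(778) = 27.9 g
m = 187 g, so δm/m = 27.9/187 = 0.149.

0.149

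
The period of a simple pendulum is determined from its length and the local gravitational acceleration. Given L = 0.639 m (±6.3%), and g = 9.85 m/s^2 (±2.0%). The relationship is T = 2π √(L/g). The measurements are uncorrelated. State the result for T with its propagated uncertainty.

T is a product of powers, so relative uncertainties combine in quadrature:
  (½·δL/L)² = (0.5×0.0630)² = 0.000992;  (−½·δg/g)² = (-0.5×0.0200)² = 0.000100
δT/T = √(0.00109) = 0.0330
T = 1.60 s, so δT = 0.0330 × 1.60 = 0.0529 s.

1.60 ± 0.0529 s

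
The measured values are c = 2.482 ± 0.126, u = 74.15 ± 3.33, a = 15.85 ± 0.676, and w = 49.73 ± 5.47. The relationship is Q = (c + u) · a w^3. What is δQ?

5.01e+07

Let h = c + u = 76.63. δh = √(δc² + δu²) = √(0.0159 + 11.1) = 3.33, so δh/h = 0.0435.
Q is then a monomial in h, a, w:
δQ/Q = √((δh/h)² + (1·δa/a)² + (3·δw/w)²) = √(0.00189 + 0.00182 + 0.109) = 0.336
Q = 1.494e+08, so δQ = 0.336 × 1.494e+08 = 5.01e+07.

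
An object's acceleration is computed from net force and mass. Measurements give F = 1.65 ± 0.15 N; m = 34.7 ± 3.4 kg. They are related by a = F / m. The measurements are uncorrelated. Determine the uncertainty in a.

0.00636 m/s^2

Relative error in a monomial: (δa/a)² = Σ (nᵢ · δxᵢ/xᵢ)².
  (1·δF/F)² = (1×0.0909)² = 0.00826;  (-1·δm/m)² = (-1×0.0980)² = 0.00960
δa/a = √(0.0179) = 0.134
a = 0.0476 m/s^2, so δa = 0.134 × 0.0476 = 0.00636 m/s^2.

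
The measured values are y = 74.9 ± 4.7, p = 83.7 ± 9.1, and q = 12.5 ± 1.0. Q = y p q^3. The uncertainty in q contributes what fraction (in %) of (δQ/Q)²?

(δQ/Q)² = (1·δy/y)² + (1·δp/p)² + (3·δq/q)²
  y term: (1×0.0628)² = 0.00394
  p term: (1×0.109)² = 0.0118
  q term: (3×0.0800)² = 0.0576
Total = 0.0734. Share from q = 0.0576/0.0734 = 0.785.

78.5%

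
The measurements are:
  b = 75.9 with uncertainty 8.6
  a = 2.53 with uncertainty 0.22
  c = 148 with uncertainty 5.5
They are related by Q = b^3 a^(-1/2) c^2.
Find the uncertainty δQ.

2.11e+09

Since Q is a product/quotient, work with relative uncertainties:
  (3·δb/b)² = (3×0.113)² = 0.116;  (−½·δa/a)² = (-0.5×0.0870)² = 0.00189;  (2·δc/c)² = (2×0.0372)² = 0.00552
δQ/Q = √(0.123) = 0.351
Q = 6.02e+09, so δQ = 0.351 × 6.02e+09 = 2.11e+09.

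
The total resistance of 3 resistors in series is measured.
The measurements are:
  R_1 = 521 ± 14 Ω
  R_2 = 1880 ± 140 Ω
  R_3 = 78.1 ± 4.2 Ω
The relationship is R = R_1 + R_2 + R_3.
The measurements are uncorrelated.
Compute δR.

Absolute uncertainties add in quadrature for a linear combination:
  (δR_1)² = 196;  (δR_2)² = 19600;  (δR_3)² = 17.6
δR = √(19800) = 141 Ω

141 Ω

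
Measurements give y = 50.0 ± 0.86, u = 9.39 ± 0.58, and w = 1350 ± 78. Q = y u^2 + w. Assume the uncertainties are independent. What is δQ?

555

Let p = y·u^2 = 4410. δp/p = √((1·δy/y)² + (2·δu/u)²) = √(0.000296 + 0.0153) = 0.125, so δp = 550.
Q = p + w: δQ = √(δp² + δw²) = √(3.02e+05 + 6080) = 555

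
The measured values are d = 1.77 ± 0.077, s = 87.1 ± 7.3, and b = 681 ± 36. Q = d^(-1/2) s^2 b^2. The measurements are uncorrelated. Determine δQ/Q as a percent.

For a monomial Q ∝ d^(-1/2), s^2, b^2, fractional errors add in quadrature:
  (−½·δd/d)² = (-0.5×0.0435)² = 0.000473;  (2·δs/s)² = (2×0.0838)² = 0.0281;  (2·δb/b)² = (2×0.0529)² = 0.0112
δQ/Q = √(0.0397) = 0.199

19.9%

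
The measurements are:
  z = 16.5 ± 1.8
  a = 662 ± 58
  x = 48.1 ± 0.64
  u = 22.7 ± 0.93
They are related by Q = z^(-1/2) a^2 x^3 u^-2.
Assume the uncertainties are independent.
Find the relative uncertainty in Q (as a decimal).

Q is a product of powers, so relative uncertainties combine in quadrature:
  (−½·δz/z)² = (-0.5×0.109)² = 0.00298;  (2·δa/a)² = (2×0.0876)² = 0.0307;  (3·δx/x)² = (3×0.0133)² = 0.00159;  (-2·δu/u)² = (-2×0.0410)² = 0.00671
δQ/Q = √(0.0420) = 0.205

0.205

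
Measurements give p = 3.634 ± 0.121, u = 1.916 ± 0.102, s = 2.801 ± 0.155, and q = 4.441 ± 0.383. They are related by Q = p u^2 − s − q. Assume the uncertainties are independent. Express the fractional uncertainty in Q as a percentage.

Let w = p·u^2 = 13.34. δw/w = √((1·δp/p)² + (2·δu/u)²) = √(0.00111 + 0.0113) = 0.112, so δw = 1.49.
Q = w − s − q: δQ = √(δw² + δs² + δq²) = √(2.21 + 0.0240 + 0.147) = 1.54
Q = 6.099, so δQ/Q = 1.54/6.099 = 0.253.

25.3%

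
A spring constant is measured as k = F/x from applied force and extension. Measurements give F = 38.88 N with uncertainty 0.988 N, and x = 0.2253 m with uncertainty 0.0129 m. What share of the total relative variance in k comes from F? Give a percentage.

16.5%

(δk/k)² = (1·δF/F)² + (-1·δx/x)²
  F term: (1×0.0254)² = 0.000646
  x term: (-1×0.0573)² = 0.00328
Total = 0.00392. Share from F = 0.000646/0.00392 = 0.165.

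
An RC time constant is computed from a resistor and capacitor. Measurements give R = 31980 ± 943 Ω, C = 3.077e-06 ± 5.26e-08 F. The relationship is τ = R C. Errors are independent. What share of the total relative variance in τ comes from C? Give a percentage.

25.2%

(δτ/τ)² = (1·δR/R)² + (1·δC/C)²
  R term: (1×0.0295)² = 0.000869
  C term: (1×0.0171)² = 0.000292
Total = 0.00116. Share from C = 0.000292/0.00116 = 0.252.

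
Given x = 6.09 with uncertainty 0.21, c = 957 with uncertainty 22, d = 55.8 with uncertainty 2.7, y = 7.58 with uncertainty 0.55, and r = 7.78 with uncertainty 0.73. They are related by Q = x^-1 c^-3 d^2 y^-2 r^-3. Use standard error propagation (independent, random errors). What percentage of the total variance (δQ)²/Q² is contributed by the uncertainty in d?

8.10%

(δQ/Q)² = (-1·δx/x)² + (-3·δc/c)² + (2·δd/d)² + (-2·δy/y)² + (-3·δr/r)²
  x term: (-1×0.0345)² = 0.00119
  c term: (-3×0.0230)² = 0.00476
  d term: (2×0.0484)² = 0.00937
  y term: (-2×0.0726)² = 0.0211
  r term: (-3×0.0938)² = 0.0792
Total = 0.116. Share from d = 0.00937/0.116 = 0.0810.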